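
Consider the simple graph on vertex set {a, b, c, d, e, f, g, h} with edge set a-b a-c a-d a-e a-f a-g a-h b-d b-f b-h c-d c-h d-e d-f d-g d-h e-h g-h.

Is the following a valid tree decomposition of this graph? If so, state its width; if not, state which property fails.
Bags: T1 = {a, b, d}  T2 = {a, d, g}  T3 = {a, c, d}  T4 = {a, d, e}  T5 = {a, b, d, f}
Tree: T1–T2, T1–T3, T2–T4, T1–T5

No — vertex h appears in no bag.

A tree decomposition must satisfy three properties: every vertex lies in some bag; for every edge, both endpoints lie together in some bag; and for every vertex, the bags containing it form a connected subtree. Here vertex h appears in no bag, so the decomposition is invalid.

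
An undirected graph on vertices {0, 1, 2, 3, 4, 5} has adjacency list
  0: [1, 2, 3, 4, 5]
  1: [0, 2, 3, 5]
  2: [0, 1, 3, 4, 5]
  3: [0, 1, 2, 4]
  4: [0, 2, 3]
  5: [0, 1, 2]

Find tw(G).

3

A width-3 tree decomposition is:
Bags: B1 = {0, 1, 2, 5}  B2 = {0, 1, 2, 3}  B3 = {0, 2, 3, 4}
Tree: B1–B2, B2–B3
Every bag has size at most 4, so the width is 4 − 1 = 3 and tw(G) ≤ 3. Conversely, {0, 1, 2, 3} is a clique of size 4, and the vertices of any clique must share a bag in every tree decomposition; so some bag has ≥ 4 vertices and tw(G) ≥ 3. Hence tw(G) = 3 exactly.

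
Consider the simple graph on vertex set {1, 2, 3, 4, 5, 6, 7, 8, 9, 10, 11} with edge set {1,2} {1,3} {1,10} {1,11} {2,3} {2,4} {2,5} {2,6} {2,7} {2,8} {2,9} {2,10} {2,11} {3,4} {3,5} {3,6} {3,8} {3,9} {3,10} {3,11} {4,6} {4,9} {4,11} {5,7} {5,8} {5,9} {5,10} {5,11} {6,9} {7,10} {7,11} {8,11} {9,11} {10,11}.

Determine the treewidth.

4

A width-4 tree decomposition is:
Bags: B1 = {2, 3, 5, 9, 11}  B2 = {2, 3, 5, 8, 11}  B3 = {2, 3, 5, 10, 11}  B4 = {2, 3, 4, 9, 11}  B5 = {2, 3, 4, 6, 9}  B6 = {1, 2, 3, 10, 11}  B7 = {2, 5, 7, 10, 11}
Tree: B1–B2, B2–B3, B1–B4, B4–B5, B3–B6, B3–B7
Each bag holds 5 vertices, so the decomposition has width 4, which upper-bounds the treewidth. On the other hand G contains the 5-clique {1, 2, 3, 10, 11}. A clique must lie in a single bag of any decomposition, so no decomposition can have width below 4. Combining the bounds, tw(G) = 4.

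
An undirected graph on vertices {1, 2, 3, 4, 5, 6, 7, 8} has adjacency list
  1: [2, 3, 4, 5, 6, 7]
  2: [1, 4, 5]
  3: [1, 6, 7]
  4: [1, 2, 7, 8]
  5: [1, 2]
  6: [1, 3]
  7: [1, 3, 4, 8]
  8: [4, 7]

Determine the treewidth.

2

A width-2 tree decomposition is:
Bags: B1 = {4, 7, 8}  B2 = {1, 4, 7}  B3 = {1, 2, 4}  B4 = {1, 3, 7}  B5 = {1, 2, 5}  B6 = {1, 3, 6}
Tree: B1–B2, B2–B3, B2–B4, B3–B5, B4–B6
Each bag holds 3 vertices, so the decomposition has width 2, which upper-bounds the treewidth. On the other hand G contains the 3-clique {4, 7, 8}. A clique must lie in a single bag of any decomposition, so no decomposition can have width below 2. Combining the bounds, tw(G) = 2.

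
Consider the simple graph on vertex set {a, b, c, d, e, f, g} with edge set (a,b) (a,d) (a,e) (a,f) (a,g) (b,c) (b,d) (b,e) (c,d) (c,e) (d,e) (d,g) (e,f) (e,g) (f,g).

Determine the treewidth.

A width-3 tree decomposition is:
Bags: B1 = {b, c, d, e}  B2 = {a, b, d, e}  B3 = {a, d, e, g}  B4 = {a, e, f, g}
Tree: B1–B2, B2–B3, B3–B4
The largest bag has 4 vertices, giving width 3; this decomposition certifies tw(G) ≤ 3. On the other hand G contains the 4-clique {b, c, d, e}. A clique must lie in a single bag of any decomposition, so no decomposition can have width below 3. Hence tw(G) = 3 exactly.

3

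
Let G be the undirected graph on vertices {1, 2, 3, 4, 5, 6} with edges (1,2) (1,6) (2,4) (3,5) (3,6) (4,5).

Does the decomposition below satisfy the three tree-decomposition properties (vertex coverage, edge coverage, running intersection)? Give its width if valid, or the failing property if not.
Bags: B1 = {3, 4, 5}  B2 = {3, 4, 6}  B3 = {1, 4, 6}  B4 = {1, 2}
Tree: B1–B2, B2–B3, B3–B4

No — edge (4,2) lies in no bag.

A tree decomposition must satisfy three properties: every vertex lies in some bag; for every edge, both endpoints lie together in some bag; and for every vertex, the bags containing it form a connected subtree. Here edge (4,2) lies in no bag, so the decomposition is invalid.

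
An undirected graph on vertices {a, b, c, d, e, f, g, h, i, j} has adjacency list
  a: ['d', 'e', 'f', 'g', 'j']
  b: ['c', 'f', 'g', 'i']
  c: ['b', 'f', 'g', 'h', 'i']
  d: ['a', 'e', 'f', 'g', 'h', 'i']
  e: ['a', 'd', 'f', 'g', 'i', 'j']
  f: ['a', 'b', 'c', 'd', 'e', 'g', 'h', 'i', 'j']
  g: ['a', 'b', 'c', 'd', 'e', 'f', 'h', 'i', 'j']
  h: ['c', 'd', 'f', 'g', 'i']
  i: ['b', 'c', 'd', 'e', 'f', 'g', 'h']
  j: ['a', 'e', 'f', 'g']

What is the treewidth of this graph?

4

A width-4 tree decomposition is:
Bags: B1 = {a, d, e, f, g}  B2 = {d, e, f, g, i}  B3 = {a, e, f, g, j}  B4 = {d, f, g, h, i}  B5 = {c, f, g, h, i}  B6 = {b, c, f, g, i}
Tree: B1–B2, B1–B3, B2–B4, B4–B5, B5–B6
Each bag holds 5 vertices, so the decomposition has width 4, which upper-bounds the treewidth. For the lower bound, the 5 vertices {a, e, f, g, j} are pairwise adjacent, and any tree decomposition puts a clique entirely inside one bag — forcing width ≥ 4. Therefore the treewidth is 4.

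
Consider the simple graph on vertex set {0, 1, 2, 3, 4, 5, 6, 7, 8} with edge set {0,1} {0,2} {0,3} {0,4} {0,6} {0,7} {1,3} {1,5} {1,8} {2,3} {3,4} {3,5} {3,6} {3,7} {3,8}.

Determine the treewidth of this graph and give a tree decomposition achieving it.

Each bag holds 3 vertices, so the decomposition has width 2, which upper-bounds the treewidth. On the other hand G contains the 3-clique {0, 1, 3}. A clique must lie in a single bag of any decomposition, so no decomposition can have width below 2. Combining the bounds, tw(G) = 2.

Treewidth 2.
One such decomposition:
Bags: B1 = {0, 3, 6}  B2 = {0, 3, 4}  B3 = {0, 3, 7}  B4 = {0, 2, 3}  B5 = {0, 1, 3}  B6 = {1, 3, 5}  B7 = {1, 3, 8}
Tree: B1–B2, B2–B3, B1–B4, B4–B5, B5–B6, B6–B7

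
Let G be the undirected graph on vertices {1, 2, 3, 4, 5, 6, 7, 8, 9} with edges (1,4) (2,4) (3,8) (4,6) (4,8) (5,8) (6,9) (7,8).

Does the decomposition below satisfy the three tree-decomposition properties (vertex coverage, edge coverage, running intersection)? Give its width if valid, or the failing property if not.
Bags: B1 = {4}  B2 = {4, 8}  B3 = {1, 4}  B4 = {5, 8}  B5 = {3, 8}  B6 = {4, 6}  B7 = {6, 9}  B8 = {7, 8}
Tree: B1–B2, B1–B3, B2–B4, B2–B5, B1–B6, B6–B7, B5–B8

No — vertex 2 appears in no bag.

A tree decomposition must satisfy three properties: every vertex lies in some bag; for every edge, both endpoints lie together in some bag; and for every vertex, the bags containing it form a connected subtree. Here vertex 2 appears in no bag, so the decomposition is invalid.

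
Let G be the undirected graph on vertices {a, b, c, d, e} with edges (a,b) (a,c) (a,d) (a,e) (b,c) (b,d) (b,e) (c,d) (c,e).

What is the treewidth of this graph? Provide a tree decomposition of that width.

Each bag holds 4 vertices, so the decomposition has width 3, which upper-bounds the treewidth. For the lower bound, the 4 vertices {a, b, c, d} are pairwise adjacent, and any tree decomposition puts a clique entirely inside one bag — forcing width ≥ 3. Hence tw(G) = 3 exactly.

Treewidth 3.
One such decomposition:
Bags: B1 = {a, b, c, d}  B2 = {a, b, c, e}
Tree: B1–B2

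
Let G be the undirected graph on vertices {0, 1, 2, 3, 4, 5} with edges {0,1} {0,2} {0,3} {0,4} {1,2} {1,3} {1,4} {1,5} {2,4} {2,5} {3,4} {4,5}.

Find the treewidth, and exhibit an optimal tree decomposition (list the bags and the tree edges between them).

Treewidth 3.
One optimal decomposition is:
Bags: B1 = {0, 1, 3, 4}  B2 = {0, 1, 2, 4}  B3 = {1, 2, 4, 5}
Tree: B1–B2, B2–B3

The largest bag has 4 vertices, giving width 3; this decomposition certifies tw(G) ≤ 3. For the lower bound, the 4 vertices {0, 1, 2, 4} are pairwise adjacent, and any tree decomposition puts a clique entirely inside one bag — forcing width ≥ 3. Combining the bounds, tw(G) = 3.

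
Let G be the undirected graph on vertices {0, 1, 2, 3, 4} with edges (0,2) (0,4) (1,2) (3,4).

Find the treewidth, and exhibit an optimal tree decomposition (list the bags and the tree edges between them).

Every bag has size at most 2, so the width is 2 − 1 = 1 and tw(G) ≤ 1. Since G has at least one edge (e.g. 3–4), it is not an edgeless graph, so tw(G) ≥ 1. Combining the bounds, tw(G) = 1.

Treewidth 1.
One such decomposition:
Bags: B1 = {3, 4}  B2 = {0, 4}  B3 = {0, 2}  B4 = {1, 2}
Tree: B1–B2, B2–B3, B3–B4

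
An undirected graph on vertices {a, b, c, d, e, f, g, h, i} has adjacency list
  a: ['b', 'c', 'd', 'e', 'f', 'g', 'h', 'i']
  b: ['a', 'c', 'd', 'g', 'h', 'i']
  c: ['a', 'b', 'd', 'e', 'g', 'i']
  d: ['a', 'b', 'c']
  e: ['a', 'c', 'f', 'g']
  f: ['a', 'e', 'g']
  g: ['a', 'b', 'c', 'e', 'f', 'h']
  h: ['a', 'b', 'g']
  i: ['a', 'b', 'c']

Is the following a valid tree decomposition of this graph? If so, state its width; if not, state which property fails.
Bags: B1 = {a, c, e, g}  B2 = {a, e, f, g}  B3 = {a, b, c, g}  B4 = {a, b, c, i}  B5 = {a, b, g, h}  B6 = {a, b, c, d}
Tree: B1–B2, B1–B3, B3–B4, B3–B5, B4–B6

Yes; width 3.

Checking the three conditions: (i) the bags cover all of {a, b, c, d, e, f, g, h, i}; (ii) for each edge, some bag contains both endpoints; (iii) the bags containing any fixed vertex form a subtree. All hold, so the decomposition is valid with width 4 − 1 = 3.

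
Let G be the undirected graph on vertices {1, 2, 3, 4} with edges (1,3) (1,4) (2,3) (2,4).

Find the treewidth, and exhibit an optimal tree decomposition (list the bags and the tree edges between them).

Treewidth 2.
Bags: B1 = {1, 3, 4}  B2 = {2, 3, 4}
Tree: B1–B2

The largest bag has 3 vertices, giving width 2; this decomposition certifies tw(G) ≤ 2. Since 3–1–4–2–3 is a cycle in G, G is not acyclic. Forests are exactly the graphs of treewidth ≤ 1, so tw(G) ≥ 2. Hence tw(G) = 2 exactly.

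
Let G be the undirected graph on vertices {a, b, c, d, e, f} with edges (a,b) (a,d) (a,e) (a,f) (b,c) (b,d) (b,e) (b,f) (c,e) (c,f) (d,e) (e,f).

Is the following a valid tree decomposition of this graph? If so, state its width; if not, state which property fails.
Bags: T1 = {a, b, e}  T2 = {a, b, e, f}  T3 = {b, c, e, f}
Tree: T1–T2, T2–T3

No — vertex d appears in no bag.

A tree decomposition must satisfy three properties: every vertex lies in some bag; for every edge, both endpoints lie together in some bag; and for every vertex, the bags containing it form a connected subtree. Here vertex d appears in no bag, so the decomposition is invalid.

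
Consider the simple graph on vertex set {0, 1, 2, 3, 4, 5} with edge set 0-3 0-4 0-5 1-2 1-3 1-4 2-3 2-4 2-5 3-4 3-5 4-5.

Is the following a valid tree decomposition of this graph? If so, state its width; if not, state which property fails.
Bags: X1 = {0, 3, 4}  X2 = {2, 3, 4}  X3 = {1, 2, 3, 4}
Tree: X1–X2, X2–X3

No — vertex 5 appears in no bag.

A tree decomposition must satisfy three properties: every vertex lies in some bag; for every edge, both endpoints lie together in some bag; and for every vertex, the bags containing it form a connected subtree. Here vertex 5 appears in no bag, so the decomposition is invalid.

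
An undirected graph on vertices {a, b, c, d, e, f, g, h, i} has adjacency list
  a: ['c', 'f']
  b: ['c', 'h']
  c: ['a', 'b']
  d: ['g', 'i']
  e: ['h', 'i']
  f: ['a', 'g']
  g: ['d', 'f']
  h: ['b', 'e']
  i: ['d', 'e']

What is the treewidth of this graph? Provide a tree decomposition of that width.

Every bag has size at most 3, so the width is 3 − 1 = 2 and tw(G) ≤ 2. The edges a–f–g–d–i–e–h–b–c–a form a cycle, so G is not a tree and its treewidth is at least 2. The upper and lower bounds meet at 2, so that is the treewidth.

Treewidth 2.
One such decomposition:
Bags: B1 = {a, f, g}  B2 = {a, d, g}  B3 = {a, d, i}  B4 = {a, e, i}  B5 = {a, e, h}  B6 = {a, b, h}  B7 = {a, b, c}
Tree: B1–B2, B2–B3, B3–B4, B4–B5, B5–B6, B6–B7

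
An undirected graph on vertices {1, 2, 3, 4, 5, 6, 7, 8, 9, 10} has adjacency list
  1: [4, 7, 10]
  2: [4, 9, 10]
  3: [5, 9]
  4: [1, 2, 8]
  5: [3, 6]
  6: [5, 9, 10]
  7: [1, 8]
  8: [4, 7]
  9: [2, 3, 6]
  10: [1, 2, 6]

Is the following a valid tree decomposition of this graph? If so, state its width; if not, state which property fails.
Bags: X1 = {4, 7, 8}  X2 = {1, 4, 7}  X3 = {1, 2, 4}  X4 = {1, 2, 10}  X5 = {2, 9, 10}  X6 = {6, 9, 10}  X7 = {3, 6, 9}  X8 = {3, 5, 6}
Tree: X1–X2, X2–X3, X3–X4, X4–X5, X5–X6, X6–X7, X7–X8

Checking the three conditions: (i) the bags cover all of {1, 2, 3, 4, 5, 6, 7, 8, 9, 10}; (ii) for each edge, some bag contains both endpoints; (iii) the bags containing any fixed vertex form a subtree. All hold, so the decomposition is valid with width 3 − 1 = 2.

Yes; width 2.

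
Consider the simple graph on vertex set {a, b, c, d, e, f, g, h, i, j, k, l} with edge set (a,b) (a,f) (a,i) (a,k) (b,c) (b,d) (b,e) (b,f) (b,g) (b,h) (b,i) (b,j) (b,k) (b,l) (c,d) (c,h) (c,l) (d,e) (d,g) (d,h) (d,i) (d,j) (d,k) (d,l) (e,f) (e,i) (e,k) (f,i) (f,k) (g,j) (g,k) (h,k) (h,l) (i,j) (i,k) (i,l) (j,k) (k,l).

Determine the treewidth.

4

A width-4 tree decomposition is:
Bags: B1 = {b, d, i, j, k}  B2 = {b, d, e, i, k}  B3 = {b, d, i, k, l}  B4 = {b, d, h, k, l}  B5 = {b, e, f, i, k}  B6 = {a, b, f, i, k}  B7 = {b, c, d, h, l}  B8 = {b, d, g, j, k}
Tree: B1–B2, B2–B3, B3–B4, B2–B5, B5–B6, B4–B7, B1–B8
Each bag holds 5 vertices, so the decomposition has width 4, which upper-bounds the treewidth. Conversely, {b, c, d, h, l} is a clique of size 5, and the vertices of any clique must share a bag in every tree decomposition; so some bag has ≥ 5 vertices and tw(G) ≥ 4. The upper and lower bounds meet at 4, so that is the treewidth.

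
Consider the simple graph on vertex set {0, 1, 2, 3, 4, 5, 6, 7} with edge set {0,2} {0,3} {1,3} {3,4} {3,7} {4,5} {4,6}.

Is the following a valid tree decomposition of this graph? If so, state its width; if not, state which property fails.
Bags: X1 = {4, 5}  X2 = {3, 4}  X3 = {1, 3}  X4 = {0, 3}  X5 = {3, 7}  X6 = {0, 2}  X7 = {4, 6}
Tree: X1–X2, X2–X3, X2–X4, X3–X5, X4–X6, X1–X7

Yes; width 1.

Checking the three conditions: (i) the bags cover all of {0, 1, 2, 3, 4, 5, 6, 7}; (ii) for each edge, some bag contains both endpoints; (iii) the bags containing any fixed vertex form a subtree. All hold, so the decomposition is valid with width 2 − 1 = 1.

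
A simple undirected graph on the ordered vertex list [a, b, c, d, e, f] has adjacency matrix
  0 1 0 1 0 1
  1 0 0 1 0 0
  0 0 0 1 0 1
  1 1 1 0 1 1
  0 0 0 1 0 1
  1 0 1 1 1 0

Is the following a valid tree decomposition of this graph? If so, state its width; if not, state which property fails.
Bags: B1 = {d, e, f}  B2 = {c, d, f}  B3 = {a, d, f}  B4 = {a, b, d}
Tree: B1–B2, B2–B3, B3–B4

Yes; width 2.

Every vertex of G appears in some bag (union = {a, b, c, d, e, f}); every edge is covered by a bag; and for each vertex v the set of bags containing v is connected in the bag tree. The decomposition is therefore valid. The largest bag has 3 vertices, so the width is 2.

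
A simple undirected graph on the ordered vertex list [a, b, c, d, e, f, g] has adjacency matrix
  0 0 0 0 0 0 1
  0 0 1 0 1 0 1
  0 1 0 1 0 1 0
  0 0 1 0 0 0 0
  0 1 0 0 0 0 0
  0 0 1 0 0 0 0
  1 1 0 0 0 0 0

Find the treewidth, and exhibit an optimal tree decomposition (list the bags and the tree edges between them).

Every bag has size at most 2, so the width is 2 − 1 = 1 and tw(G) ≤ 1. Since G has at least one edge (e.g. c–b), it is not an edgeless graph, so tw(G) ≥ 1. Combining the bounds, tw(G) = 1.

Treewidth 1.
One such decomposition:
Bags: B1 = {b, c}  B2 = {c, d}  B3 = {b, e}  B4 = {b, g}  B5 = {a, g}  B6 = {c, f}
Tree: B1–B2, B1–B3, B1–B4, B4–B5, B1–B6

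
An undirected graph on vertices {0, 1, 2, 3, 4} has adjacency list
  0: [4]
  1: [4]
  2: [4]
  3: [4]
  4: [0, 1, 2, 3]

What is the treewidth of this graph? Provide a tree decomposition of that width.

Treewidth 1.
One such decomposition:
Bags: B1 = {3, 4}  B2 = {1, 4}  B3 = {0, 4}  B4 = {2, 4}
Tree: B1–B2, B1–B3, B3–B4

Each bag holds 2 vertices, so the decomposition has width 1, which upper-bounds the treewidth. Any graph with an edge has treewidth ≥ 1, and G has the edge 4–3. Combining the bounds, tw(G) = 1.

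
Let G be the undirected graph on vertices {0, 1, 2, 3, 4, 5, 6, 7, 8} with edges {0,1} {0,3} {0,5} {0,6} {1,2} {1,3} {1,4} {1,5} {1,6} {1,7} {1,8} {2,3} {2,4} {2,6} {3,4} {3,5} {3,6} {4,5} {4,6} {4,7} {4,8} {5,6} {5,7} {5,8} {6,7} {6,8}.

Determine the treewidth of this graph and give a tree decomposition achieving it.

Every bag has size at most 5, so the width is 5 − 1 = 4 and tw(G) ≤ 4. For the lower bound, the 5 vertices {0, 1, 3, 5, 6} are pairwise adjacent, and any tree decomposition puts a clique entirely inside one bag — forcing width ≥ 4. The upper and lower bounds meet at 4, so that is the treewidth.

Treewidth 4.
Bags: B1 = {0, 1, 3, 5, 6}  B2 = {1, 3, 4, 5, 6}  B3 = {1, 2, 3, 4, 6}  B4 = {1, 4, 5, 6, 8}  B5 = {1, 4, 5, 6, 7}
Tree: B1–B2, B2–B3, B2–B4, B4–B5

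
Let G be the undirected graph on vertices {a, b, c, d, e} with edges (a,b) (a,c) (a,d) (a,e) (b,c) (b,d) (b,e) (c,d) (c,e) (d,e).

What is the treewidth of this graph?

4

A width-4 tree decomposition is:
Bags: B1 = {a, b, c, d, e}
Tree: (single bag)
A single bag containing all 5 vertices is trivially a valid decomposition of width 4. On the other hand G contains the 5-clique {a, b, c, d, e}. A clique must lie in a single bag of any decomposition, so no decomposition can have width below 4. Hence tw(G) = 4 exactly.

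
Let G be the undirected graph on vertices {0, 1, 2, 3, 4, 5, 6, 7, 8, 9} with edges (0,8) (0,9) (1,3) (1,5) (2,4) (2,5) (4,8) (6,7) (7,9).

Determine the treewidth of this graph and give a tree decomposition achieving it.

Each bag holds 2 vertices, so the decomposition has width 1, which upper-bounds the treewidth. Since G has at least one edge (e.g. 3–1), it is not an edgeless graph, so tw(G) ≥ 1. Combining the bounds, tw(G) = 1.

Treewidth 1.
Bags: B1 = {1, 3}  B2 = {1, 5}  B3 = {2, 5}  B4 = {2, 4}  B5 = {4, 8}  B6 = {0, 8}  B7 = {0, 9}  B8 = {7, 9}  B9 = {6, 7}
Tree: B1–B2, B2–B3, B3–B4, B4–B5, B5–B6, B6–B7, B7–B8, B8–B9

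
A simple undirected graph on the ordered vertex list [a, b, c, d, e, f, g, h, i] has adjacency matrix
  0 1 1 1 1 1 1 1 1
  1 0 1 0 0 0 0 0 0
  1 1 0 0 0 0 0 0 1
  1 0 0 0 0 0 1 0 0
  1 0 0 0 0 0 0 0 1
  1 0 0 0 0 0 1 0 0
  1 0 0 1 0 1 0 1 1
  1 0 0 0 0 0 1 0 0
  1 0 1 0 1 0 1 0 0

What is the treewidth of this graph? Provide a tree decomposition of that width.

Each bag holds 3 vertices, so the decomposition has width 2, which upper-bounds the treewidth. Conversely, {a, d, g} is a clique of size 3, and the vertices of any clique must share a bag in every tree decomposition; so some bag has ≥ 3 vertices and tw(G) ≥ 2. Combining the bounds, tw(G) = 2.

Treewidth 2.
One such decomposition:
Bags: B1 = {a, e, i}  B2 = {a, g, i}  B3 = {a, c, i}  B4 = {a, b, c}  B5 = {a, g, h}  B6 = {a, f, g}  B7 = {a, d, g}
Tree: B1–B2, B1–B3, B3–B4, B2–B5, B5–B6, B2–B7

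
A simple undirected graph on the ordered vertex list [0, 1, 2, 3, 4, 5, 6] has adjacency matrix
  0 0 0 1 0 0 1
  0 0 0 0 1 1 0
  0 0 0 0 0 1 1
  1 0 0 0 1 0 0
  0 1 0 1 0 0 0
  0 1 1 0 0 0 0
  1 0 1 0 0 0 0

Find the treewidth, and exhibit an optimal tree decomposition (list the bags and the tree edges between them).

The largest bag has 3 vertices, giving width 2; this decomposition certifies tw(G) ≤ 2. The edges 1–5–2–6–0–3–4–1 form a cycle, so G is not a tree and its treewidth is at least 2. The upper and lower bounds meet at 2, so that is the treewidth.

Treewidth 2.
One optimal decomposition is:
Bags: B1 = {1, 2, 5}  B2 = {1, 2, 6}  B3 = {0, 1, 6}  B4 = {0, 1, 3}  B5 = {1, 3, 4}
Tree: B1–B2, B2–B3, B3–B4, B4–B5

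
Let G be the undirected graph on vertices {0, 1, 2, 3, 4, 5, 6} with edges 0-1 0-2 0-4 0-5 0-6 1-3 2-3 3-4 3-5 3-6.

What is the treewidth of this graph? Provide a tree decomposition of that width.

The largest bag has 3 vertices, giving width 2; this decomposition certifies tw(G) ≤ 2. Since 3–2–0–1–3 is a cycle in G, G is not acyclic. Forests are exactly the graphs of treewidth ≤ 1, so tw(G) ≥ 2. Therefore the treewidth is 2.

Treewidth 2.
One such decomposition:
Bags: B1 = {0, 2, 3}  B2 = {0, 1, 3}  B3 = {0, 3, 6}  B4 = {0, 3, 5}  B5 = {0, 3, 4}
Tree: B1–B2, B2–B3, B3–B4, B4–B5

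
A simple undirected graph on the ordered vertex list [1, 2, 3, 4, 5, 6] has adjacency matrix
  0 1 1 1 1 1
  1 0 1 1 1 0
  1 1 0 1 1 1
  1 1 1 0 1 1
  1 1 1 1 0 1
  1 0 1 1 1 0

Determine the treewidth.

4

A width-4 tree decomposition is:
Bags: B1 = {1, 2, 3, 4, 5}  B2 = {1, 3, 4, 5, 6}
Tree: B1–B2
The largest bag has 5 vertices, giving width 4; this decomposition certifies tw(G) ≤ 4. For the lower bound, the 5 vertices {1, 2, 3, 4, 5} are pairwise adjacent, and any tree decomposition puts a clique entirely inside one bag — forcing width ≥ 4. Hence tw(G) = 4 exactly.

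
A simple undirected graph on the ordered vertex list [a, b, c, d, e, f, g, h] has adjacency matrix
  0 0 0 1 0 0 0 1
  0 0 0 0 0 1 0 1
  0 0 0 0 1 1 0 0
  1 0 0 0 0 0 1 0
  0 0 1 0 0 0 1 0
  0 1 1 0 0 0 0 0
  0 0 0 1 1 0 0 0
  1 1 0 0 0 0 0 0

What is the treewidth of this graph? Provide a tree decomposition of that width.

The largest bag has 3 vertices, giving width 2; this decomposition certifies tw(G) ≤ 2. Since f–b–h–a–d–g–e–c–f is a cycle in G, G is not acyclic. Forests are exactly the graphs of treewidth ≤ 1, so tw(G) ≥ 2. The upper and lower bounds meet at 2, so that is the treewidth.

Treewidth 2.
One such decomposition:
Bags: B1 = {b, f, h}  B2 = {a, f, h}  B3 = {a, d, f}  B4 = {d, f, g}  B5 = {e, f, g}  B6 = {c, e, f}
Tree: B1–B2, B2–B3, B3–B4, B4–B5, B5–B6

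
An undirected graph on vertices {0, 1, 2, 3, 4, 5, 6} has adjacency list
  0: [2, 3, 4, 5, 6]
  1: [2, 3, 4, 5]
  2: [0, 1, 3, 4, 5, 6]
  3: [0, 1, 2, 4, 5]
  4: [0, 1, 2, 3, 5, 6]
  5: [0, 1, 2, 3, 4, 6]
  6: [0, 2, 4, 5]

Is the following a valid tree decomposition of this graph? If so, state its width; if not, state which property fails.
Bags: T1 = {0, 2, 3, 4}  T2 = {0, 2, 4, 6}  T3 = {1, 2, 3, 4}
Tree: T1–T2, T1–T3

No — vertex 5 appears in no bag.

A tree decomposition must satisfy three properties: every vertex lies in some bag; for every edge, both endpoints lie together in some bag; and for every vertex, the bags containing it form a connected subtree. Here vertex 5 appears in no bag, so the decomposition is invalid.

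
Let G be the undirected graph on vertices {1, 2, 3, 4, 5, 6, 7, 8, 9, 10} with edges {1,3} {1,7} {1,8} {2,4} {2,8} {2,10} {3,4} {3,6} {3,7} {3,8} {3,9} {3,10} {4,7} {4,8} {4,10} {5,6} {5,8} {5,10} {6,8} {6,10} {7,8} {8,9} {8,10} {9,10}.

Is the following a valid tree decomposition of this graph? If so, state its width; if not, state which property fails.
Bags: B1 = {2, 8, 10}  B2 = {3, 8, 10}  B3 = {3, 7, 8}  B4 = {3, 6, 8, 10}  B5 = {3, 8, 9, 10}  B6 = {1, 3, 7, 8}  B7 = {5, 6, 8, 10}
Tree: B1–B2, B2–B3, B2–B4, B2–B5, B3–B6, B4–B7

No — vertex 4 appears in no bag.

A tree decomposition must satisfy three properties: every vertex lies in some bag; for every edge, both endpoints lie together in some bag; and for every vertex, the bags containing it form a connected subtree. Here vertex 4 appears in no bag, so the decomposition is invalid.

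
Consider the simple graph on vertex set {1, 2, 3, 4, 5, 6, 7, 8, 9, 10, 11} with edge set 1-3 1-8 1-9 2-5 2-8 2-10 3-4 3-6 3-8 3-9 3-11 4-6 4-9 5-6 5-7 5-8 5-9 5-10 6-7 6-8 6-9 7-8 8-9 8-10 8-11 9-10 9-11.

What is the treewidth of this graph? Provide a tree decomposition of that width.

Treewidth 3.
Bags: B1 = {1, 3, 8, 9}  B2 = {3, 6, 8, 9}  B3 = {5, 6, 8, 9}  B4 = {3, 8, 9, 11}  B5 = {5, 6, 7, 8}  B6 = {5, 8, 9, 10}  B7 = {2, 5, 8, 10}  B8 = {3, 4, 6, 9}
Tree: B1–B2, B2–B3, B2–B4, B3–B5, B3–B6, B6–B7, B2–B8

Every bag has size at most 4, so the width is 4 − 1 = 3 and tw(G) ≤ 3. For the lower bound, the 4 vertices {5, 8, 9, 10} are pairwise adjacent, and any tree decomposition puts a clique entirely inside one bag — forcing width ≥ 3. Hence tw(G) = 3 exactly.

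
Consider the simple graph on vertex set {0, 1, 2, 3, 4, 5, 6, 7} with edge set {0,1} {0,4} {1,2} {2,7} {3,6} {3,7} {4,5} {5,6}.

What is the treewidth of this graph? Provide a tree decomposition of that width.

Treewidth 2.
One optimal decomposition is:
Bags: B1 = {1, 2, 7}  B2 = {1, 3, 7}  B3 = {1, 3, 6}  B4 = {1, 5, 6}  B5 = {1, 4, 5}  B6 = {0, 1, 4}
Tree: B1–B2, B2–B3, B3–B4, B4–B5, B5–B6

Every bag has size at most 3, so the width is 3 − 1 = 2 and tw(G) ≤ 2. The edges 1–2–7–3–6–5–4–0–1 form a cycle, so G is not a tree and its treewidth is at least 2. The upper and lower bounds meet at 2, so that is the treewidth.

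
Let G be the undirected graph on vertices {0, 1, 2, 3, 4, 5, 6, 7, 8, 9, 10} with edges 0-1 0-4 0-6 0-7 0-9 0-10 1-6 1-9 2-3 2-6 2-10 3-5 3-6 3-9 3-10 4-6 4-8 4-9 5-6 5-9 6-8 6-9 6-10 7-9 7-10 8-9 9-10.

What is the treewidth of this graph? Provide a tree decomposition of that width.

Treewidth 3.
One such decomposition:
Bags: B1 = {0, 1, 6, 9}  B2 = {0, 4, 6, 9}  B3 = {0, 6, 9, 10}  B4 = {0, 7, 9, 10}  B5 = {3, 6, 9, 10}  B6 = {2, 3, 6, 10}  B7 = {4, 6, 8, 9}  B8 = {3, 5, 6, 9}
Tree: B1–B2, B2–B3, B3–B4, B3–B5, B5–B6, B2–B7, B5–B8

Each bag holds 4 vertices, so the decomposition has width 3, which upper-bounds the treewidth. On the other hand G contains the 4-clique {0, 1, 6, 9}. A clique must lie in a single bag of any decomposition, so no decomposition can have width below 3. Therefore the treewidth is 3.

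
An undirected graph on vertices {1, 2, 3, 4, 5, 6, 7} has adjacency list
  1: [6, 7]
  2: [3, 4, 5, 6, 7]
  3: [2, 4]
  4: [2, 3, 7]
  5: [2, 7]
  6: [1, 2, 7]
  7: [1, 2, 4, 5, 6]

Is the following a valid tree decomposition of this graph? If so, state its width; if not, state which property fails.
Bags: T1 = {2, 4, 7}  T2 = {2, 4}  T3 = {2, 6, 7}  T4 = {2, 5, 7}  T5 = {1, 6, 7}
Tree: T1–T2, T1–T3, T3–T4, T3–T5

No — vertex 3 appears in no bag.

A tree decomposition must satisfy three properties: every vertex lies in some bag; for every edge, both endpoints lie together in some bag; and for every vertex, the bags containing it form a connected subtree. Here vertex 3 appears in no bag, so the decomposition is invalid.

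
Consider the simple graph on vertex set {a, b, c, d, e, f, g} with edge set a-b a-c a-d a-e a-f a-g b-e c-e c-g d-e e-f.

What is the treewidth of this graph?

2

A width-2 tree decomposition is:
Bags: B1 = {a, d, e}  B2 = {a, b, e}  B3 = {a, c, e}  B4 = {a, e, f}  B5 = {a, c, g}
Tree: B1–B2, B2–B3, B2–B4, B3–B5
Each bag holds 3 vertices, so the decomposition has width 2, which upper-bounds the treewidth. For the lower bound, the 3 vertices {a, c, g} are pairwise adjacent, and any tree decomposition puts a clique entirely inside one bag — forcing width ≥ 2. Hence tw(G) = 2 exactly.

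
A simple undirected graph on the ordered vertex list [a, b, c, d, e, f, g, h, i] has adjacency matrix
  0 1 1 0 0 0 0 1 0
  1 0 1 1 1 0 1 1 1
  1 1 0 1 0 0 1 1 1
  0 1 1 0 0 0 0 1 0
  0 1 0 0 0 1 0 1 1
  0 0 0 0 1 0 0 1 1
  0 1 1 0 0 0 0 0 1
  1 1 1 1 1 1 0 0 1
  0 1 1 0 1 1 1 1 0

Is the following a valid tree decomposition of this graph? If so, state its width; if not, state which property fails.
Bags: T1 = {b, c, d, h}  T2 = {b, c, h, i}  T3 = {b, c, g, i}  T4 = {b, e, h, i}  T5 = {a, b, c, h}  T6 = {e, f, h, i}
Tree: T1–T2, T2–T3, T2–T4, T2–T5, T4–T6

Yes; width 3.

Vertex coverage: the bags together contain {a, b, c, d, e, f, g, h, i}, the full vertex set. Edge coverage: each edge of G has both endpoints in at least one bag. Running intersection: for every vertex, the bags containing it form a connected subtree. All three properties hold, so this is a valid tree decomposition of width max|bag| − 1 = 3, and hence tw(G) ≤ 3.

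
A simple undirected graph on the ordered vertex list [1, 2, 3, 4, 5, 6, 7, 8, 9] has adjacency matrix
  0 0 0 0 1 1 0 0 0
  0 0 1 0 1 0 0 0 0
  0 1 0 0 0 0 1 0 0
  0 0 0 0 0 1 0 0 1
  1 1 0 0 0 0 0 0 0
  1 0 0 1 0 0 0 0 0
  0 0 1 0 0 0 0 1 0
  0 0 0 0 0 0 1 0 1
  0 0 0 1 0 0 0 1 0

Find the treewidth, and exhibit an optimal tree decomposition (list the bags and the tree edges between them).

Treewidth 2.
Bags: B1 = {1, 4, 6}  B2 = {1, 4, 9}  B3 = {1, 8, 9}  B4 = {1, 7, 8}  B5 = {1, 3, 7}  B6 = {1, 2, 3}  B7 = {1, 2, 5}
Tree: B1–B2, B2–B3, B3–B4, B4–B5, B5–B6, B6–B7

Every bag has size at most 3, so the width is 3 − 1 = 2 and tw(G) ≤ 2. Since 1–6–4–9–8–7–3–2–5–1 is a cycle in G, G is not acyclic. Forests are exactly the graphs of treewidth ≤ 1, so tw(G) ≥ 2. The upper and lower bounds meet at 2, so that is the treewidth.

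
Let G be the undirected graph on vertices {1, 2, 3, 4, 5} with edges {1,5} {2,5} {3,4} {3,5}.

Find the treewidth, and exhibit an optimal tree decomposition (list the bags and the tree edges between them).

Each bag holds 2 vertices, so the decomposition has width 1, which upper-bounds the treewidth. G has an edge, so its treewidth is at least 1. Combining the bounds, tw(G) = 1.

Treewidth 1.
Bags: B1 = {3, 5}  B2 = {1, 5}  B3 = {3, 4}  B4 = {2, 5}
Tree: B1–B2, B1–B3, B1–B4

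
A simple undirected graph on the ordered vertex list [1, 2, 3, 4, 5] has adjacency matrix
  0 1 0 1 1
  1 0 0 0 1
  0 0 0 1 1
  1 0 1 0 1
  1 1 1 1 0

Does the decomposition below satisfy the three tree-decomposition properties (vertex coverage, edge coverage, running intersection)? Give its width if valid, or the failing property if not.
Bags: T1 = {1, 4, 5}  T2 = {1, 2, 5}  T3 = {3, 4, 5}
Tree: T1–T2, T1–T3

Checking the three conditions: (i) the bags cover all of {1, 2, 3, 4, 5}; (ii) for each edge, some bag contains both endpoints; (iii) the bags containing any fixed vertex form a subtree. All hold, so the decomposition is valid with width 3 − 1 = 2.

Yes; width 2.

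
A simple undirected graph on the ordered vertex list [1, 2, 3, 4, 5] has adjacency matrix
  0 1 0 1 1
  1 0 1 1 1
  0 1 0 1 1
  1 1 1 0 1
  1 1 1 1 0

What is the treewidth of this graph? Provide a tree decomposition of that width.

Treewidth 3.
One such decomposition:
Bags: B1 = {2, 3, 4, 5}  B2 = {1, 2, 4, 5}
Tree: B1–B2

Every bag has size at most 4, so the width is 4 − 1 = 3 and tw(G) ≤ 3. On the other hand G contains the 4-clique {1, 2, 4, 5}. A clique must lie in a single bag of any decomposition, so no decomposition can have width below 3. Combining the bounds, tw(G) = 3.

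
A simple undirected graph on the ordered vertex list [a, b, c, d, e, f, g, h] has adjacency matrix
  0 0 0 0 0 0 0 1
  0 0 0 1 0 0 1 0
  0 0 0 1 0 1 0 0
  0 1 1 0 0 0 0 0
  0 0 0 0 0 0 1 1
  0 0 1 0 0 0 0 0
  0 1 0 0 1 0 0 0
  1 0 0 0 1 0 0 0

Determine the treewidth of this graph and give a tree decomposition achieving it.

Treewidth 1.
Bags: B1 = {a, h}  B2 = {e, h}  B3 = {e, g}  B4 = {b, g}  B5 = {b, d}  B6 = {c, d}  B7 = {c, f}
Tree: B1–B2, B2–B3, B3–B4, B4–B5, B5–B6, B6–B7

Every bag has size at most 2, so the width is 2 − 1 = 1 and tw(G) ≤ 1. G has an edge, so its treewidth is at least 1. The upper and lower bounds meet at 1, so that is the treewidth.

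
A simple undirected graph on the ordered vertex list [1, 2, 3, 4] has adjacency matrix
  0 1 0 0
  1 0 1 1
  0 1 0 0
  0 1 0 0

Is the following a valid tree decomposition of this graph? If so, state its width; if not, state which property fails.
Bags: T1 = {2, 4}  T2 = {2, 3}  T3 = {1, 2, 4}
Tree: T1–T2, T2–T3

No — bags containing vertex 4 are not connected in the tree.

A tree decomposition must satisfy three properties: every vertex lies in some bag; for every edge, both endpoints lie together in some bag; and for every vertex, the bags containing it form a connected subtree. Here bags containing vertex 4 are not connected in the tree, so the decomposition is invalid.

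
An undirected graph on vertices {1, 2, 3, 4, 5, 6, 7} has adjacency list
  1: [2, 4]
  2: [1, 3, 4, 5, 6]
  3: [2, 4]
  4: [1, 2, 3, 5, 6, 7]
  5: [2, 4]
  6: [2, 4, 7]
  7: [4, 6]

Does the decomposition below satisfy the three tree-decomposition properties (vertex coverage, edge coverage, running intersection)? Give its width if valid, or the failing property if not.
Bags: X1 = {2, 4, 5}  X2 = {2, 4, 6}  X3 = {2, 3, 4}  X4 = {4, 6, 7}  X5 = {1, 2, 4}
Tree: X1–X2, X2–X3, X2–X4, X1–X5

Yes; width 2.

Vertex coverage: the bags together contain {1, 2, 3, 4, 5, 6, 7}, the full vertex set. Edge coverage: each edge of G has both endpoints in at least one bag. Running intersection: for every vertex, the bags containing it form a connected subtree. All three properties hold, so this is a valid tree decomposition of width max|bag| − 1 = 2, and hence tw(G) ≤ 2.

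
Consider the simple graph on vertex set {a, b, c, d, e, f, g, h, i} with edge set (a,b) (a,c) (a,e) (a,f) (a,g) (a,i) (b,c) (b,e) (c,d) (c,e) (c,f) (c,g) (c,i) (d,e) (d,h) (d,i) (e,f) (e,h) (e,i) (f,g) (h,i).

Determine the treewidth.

3

A width-3 tree decomposition is:
Bags: B1 = {a, c, f, g}  B2 = {a, c, e, f}  B3 = {a, c, e, i}  B4 = {c, d, e, i}  B5 = {d, e, h, i}  B6 = {a, b, c, e}
Tree: B1–B2, B2–B3, B3–B4, B4–B5, B3–B6
Each bag holds 4 vertices, so the decomposition has width 3, which upper-bounds the treewidth. Conversely, {d, e, h, i} is a clique of size 4, and the vertices of any clique must share a bag in every tree decomposition; so some bag has ≥ 4 vertices and tw(G) ≥ 3. Therefore the treewidth is 3.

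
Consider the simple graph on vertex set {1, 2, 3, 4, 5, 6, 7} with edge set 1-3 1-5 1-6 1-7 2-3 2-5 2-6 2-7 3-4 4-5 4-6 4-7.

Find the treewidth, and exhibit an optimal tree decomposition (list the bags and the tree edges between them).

Treewidth 3.
Bags: B1 = {1, 2, 4, 5}  B2 = {1, 2, 4, 6}  B3 = {1, 2, 4, 7}  B4 = {1, 2, 3, 4}
Tree: B1–B2, B2–B3, B3–B4

Every bag has size at most 4, so the width is 4 − 1 = 3 and tw(G) ≤ 3. For the lower bound: the 4 vertex sets {2,5}, {1,6}, {4}, {7} are disjoint, each induces a connected subgraph, and every pair is joined by at least one edge of G. Contracting each set to a single vertex therefore yields K_{4} as a minor, and since treewidth is minor-monotone, tw(G) ≥ tw(K_{4}) = 3. The upper and lower bounds meet at 3, so that is the treewidth.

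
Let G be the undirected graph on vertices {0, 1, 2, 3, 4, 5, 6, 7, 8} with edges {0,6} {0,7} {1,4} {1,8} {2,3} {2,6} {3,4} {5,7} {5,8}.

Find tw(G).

2

A width-2 tree decomposition is:
Bags: B1 = {1, 3, 4}  B2 = {1, 3, 8}  B3 = {3, 5, 8}  B4 = {3, 5, 7}  B5 = {0, 3, 7}  B6 = {0, 3, 6}  B7 = {2, 3, 6}
Tree: B1–B2, B2–B3, B3–B4, B4–B5, B5–B6, B6–B7
Every bag has size at most 3, so the width is 3 − 1 = 2 and tw(G) ≤ 2. Since 3–4–1–8–5–7–0–6–2–3 is a cycle in G, G is not acyclic. Forests are exactly the graphs of treewidth ≤ 1, so tw(G) ≥ 2. Combining the bounds, tw(G) = 2.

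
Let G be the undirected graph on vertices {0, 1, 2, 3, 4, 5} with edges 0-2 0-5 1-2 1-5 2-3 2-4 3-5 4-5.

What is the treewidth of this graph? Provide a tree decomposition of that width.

Treewidth 2.
One optimal decomposition is:
Bags: B1 = {1, 2, 5}  B2 = {2, 4, 5}  B3 = {0, 2, 5}  B4 = {2, 3, 5}
Tree: B1–B2, B2–B3, B3–B4

Every bag has size at most 3, so the width is 3 − 1 = 2 and tw(G) ≤ 2. For the lower bound, G contains the cycle 2–1–5–4–2, so G is not a forest; only forests have treewidth ≤ 1, hence tw(G) ≥ 2. Therefore the treewidth is 2.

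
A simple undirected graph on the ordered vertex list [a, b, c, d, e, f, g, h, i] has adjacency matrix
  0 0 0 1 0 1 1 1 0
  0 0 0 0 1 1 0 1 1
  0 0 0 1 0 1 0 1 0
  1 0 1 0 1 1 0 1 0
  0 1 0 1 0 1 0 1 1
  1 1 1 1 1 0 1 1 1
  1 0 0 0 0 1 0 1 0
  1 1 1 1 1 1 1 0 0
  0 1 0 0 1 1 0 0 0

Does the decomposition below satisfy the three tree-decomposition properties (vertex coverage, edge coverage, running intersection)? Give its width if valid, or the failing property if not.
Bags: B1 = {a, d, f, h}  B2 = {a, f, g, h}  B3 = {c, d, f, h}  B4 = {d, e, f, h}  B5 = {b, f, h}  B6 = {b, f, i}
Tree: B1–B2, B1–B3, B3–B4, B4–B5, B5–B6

A tree decomposition must satisfy three properties: every vertex lies in some bag; for every edge, both endpoints lie together in some bag; and for every vertex, the bags containing it form a connected subtree. Here edge (e,b) lies in no bag, so the decomposition is invalid.

No — edge (e,b) lies in no bag.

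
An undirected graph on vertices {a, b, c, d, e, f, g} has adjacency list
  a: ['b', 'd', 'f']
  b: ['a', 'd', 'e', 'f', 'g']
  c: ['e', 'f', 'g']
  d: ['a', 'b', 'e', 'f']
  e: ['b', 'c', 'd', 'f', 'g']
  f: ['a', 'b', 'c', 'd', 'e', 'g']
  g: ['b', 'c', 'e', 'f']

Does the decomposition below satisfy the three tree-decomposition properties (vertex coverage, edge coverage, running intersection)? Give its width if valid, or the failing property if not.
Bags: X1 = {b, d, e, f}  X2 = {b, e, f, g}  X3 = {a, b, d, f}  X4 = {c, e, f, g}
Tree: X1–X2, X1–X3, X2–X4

Checking the three conditions: (i) the bags cover all of {a, b, c, d, e, f, g}; (ii) for each edge, some bag contains both endpoints; (iii) the bags containing any fixed vertex form a subtree. All hold, so the decomposition is valid with width 4 − 1 = 3.

Yes; width 3.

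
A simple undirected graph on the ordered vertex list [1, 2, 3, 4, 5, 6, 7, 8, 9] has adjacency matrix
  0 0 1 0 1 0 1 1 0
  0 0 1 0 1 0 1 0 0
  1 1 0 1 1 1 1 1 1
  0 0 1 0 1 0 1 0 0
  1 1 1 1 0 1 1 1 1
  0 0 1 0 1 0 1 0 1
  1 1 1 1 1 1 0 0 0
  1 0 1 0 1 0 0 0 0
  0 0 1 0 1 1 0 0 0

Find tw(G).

A width-3 tree decomposition is:
Bags: B1 = {3, 5, 6, 7}  B2 = {3, 5, 6, 9}  B3 = {1, 3, 5, 7}  B4 = {2, 3, 5, 7}  B5 = {3, 4, 5, 7}  B6 = {1, 3, 5, 8}
Tree: B1–B2, B1–B3, B3–B4, B1–B5, B3–B6
Every bag has size at most 4, so the width is 4 − 1 = 3 and tw(G) ≤ 3. On the other hand G contains the 4-clique {1, 3, 5, 8}. A clique must lie in a single bag of any decomposition, so no decomposition can have width below 3. Therefore the treewidth is 3.

3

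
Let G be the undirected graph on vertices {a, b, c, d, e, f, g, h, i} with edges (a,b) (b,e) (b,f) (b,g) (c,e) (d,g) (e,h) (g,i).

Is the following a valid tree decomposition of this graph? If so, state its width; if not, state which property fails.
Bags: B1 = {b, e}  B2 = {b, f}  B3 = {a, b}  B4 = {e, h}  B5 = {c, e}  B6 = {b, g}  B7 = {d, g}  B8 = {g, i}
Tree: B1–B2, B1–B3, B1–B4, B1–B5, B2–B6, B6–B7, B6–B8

Checking the three conditions: (i) the bags cover all of {a, b, c, d, e, f, g, h, i}; (ii) for each edge, some bag contains both endpoints; (iii) the bags containing any fixed vertex form a subtree. All hold, so the decomposition is valid with width 2 − 1 = 1.

Yes; width 1.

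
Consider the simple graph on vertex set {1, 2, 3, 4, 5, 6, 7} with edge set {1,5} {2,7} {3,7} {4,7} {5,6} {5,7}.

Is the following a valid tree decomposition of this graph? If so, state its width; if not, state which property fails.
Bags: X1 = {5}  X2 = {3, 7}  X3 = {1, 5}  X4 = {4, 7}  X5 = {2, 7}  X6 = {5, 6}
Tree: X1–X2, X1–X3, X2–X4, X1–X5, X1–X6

A tree decomposition must satisfy three properties: every vertex lies in some bag; for every edge, both endpoints lie together in some bag; and for every vertex, the bags containing it form a connected subtree. Here edge (7,5) lies in no bag, so the decomposition is invalid.

No — edge (7,5) lies in no bag.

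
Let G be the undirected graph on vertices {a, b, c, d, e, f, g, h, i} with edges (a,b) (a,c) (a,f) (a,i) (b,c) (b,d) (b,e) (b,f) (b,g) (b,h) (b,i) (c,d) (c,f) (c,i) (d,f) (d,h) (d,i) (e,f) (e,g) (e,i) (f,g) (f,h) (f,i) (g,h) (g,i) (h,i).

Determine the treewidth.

A width-4 tree decomposition is:
Bags: B1 = {b, d, f, h, i}  B2 = {b, c, d, f, i}  B3 = {a, b, c, f, i}  B4 = {b, f, g, h, i}  B5 = {b, e, f, g, i}
Tree: B1–B2, B2–B3, B1–B4, B4–B5
Every bag has size at most 5, so the width is 5 − 1 = 4 and tw(G) ≤ 4. Conversely, {b, d, f, h, i} is a clique of size 5, and the vertices of any clique must share a bag in every tree decomposition; so some bag has ≥ 5 vertices and tw(G) ≥ 4. The upper and lower bounds meet at 4, so that is the treewidth.

4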